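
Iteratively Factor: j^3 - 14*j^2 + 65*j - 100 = (j - 5)*(j^2 - 9*j + 20) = (j - 5)^2*(j - 4)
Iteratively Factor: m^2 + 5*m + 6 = (m + 2)*(m + 3)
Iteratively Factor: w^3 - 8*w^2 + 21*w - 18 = (w - 3)*(w^2 - 5*w + 6) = (w - 3)^2*(w - 2)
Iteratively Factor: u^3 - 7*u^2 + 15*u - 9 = (u - 3)*(u^2 - 4*u + 3) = (u - 3)*(u - 1)*(u - 3)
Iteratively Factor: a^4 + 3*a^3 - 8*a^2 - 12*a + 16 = (a - 1)*(a^3 + 4*a^2 - 4*a - 16) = (a - 1)*(a + 4)*(a^2 - 4) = (a - 2)*(a - 1)*(a + 4)*(a + 2)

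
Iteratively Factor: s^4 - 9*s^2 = (s)*(s^3 - 9*s) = s^2*(s^2 - 9) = s^2*(s - 3)*(s + 3)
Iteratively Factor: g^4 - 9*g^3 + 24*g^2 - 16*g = (g - 1)*(g^3 - 8*g^2 + 16*g) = g*(g - 1)*(g^2 - 8*g + 16) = g*(g - 4)*(g - 1)*(g - 4)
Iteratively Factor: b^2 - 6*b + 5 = (b - 1)*(b - 5)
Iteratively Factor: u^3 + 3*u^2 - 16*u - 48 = (u - 4)*(u^2 + 7*u + 12) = (u - 4)*(u + 4)*(u + 3)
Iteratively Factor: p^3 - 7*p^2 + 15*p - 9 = (p - 1)*(p^2 - 6*p + 9) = (p - 3)*(p - 1)*(p - 3)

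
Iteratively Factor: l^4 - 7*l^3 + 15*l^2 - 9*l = (l - 1)*(l^3 - 6*l^2 + 9*l) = (l - 3)*(l - 1)*(l^2 - 3*l) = l*(l - 3)*(l - 1)*(l - 3)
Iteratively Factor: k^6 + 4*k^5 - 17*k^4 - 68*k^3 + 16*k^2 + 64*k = (k)*(k^5 + 4*k^4 - 17*k^3 - 68*k^2 + 16*k + 64) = k*(k - 1)*(k^4 + 5*k^3 - 12*k^2 - 80*k - 64) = k*(k - 1)*(k + 1)*(k^3 + 4*k^2 - 16*k - 64) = k*(k - 4)*(k - 1)*(k + 1)*(k^2 + 8*k + 16) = k*(k - 4)*(k - 1)*(k + 1)*(k + 4)*(k + 4)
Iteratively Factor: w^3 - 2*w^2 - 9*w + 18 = (w + 3)*(w^2 - 5*w + 6) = (w - 3)*(w + 3)*(w - 2)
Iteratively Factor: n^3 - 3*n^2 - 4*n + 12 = (n + 2)*(n^2 - 5*n + 6) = (n - 2)*(n + 2)*(n - 3)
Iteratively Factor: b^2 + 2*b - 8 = (b + 4)*(b - 2)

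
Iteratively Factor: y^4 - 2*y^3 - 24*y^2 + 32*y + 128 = (y - 4)*(y^3 + 2*y^2 - 16*y - 32) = (y - 4)*(y + 2)*(y^2 - 16) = (y - 4)*(y + 2)*(y + 4)*(y - 4)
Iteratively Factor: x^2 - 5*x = (x - 5)*(x)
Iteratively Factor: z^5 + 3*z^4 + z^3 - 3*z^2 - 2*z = (z + 1)*(z^4 + 2*z^3 - z^2 - 2*z) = (z + 1)*(z + 2)*(z^3 - z) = (z + 1)^2*(z + 2)*(z^2 - z) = z*(z + 1)^2*(z + 2)*(z - 1)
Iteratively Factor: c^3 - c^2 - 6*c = (c + 2)*(c^2 - 3*c) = (c - 3)*(c + 2)*(c)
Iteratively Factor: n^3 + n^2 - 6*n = (n)*(n^2 + n - 6) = n*(n + 3)*(n - 2)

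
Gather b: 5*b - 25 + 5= 5*b - 20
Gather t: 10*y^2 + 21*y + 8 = 10*y^2 + 21*y + 8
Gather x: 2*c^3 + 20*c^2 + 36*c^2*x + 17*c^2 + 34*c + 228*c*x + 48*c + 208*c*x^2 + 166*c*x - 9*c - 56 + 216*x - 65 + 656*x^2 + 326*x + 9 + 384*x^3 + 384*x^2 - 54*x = 2*c^3 + 37*c^2 + 73*c + 384*x^3 + x^2*(208*c + 1040) + x*(36*c^2 + 394*c + 488) - 112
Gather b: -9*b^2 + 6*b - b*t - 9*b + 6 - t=-9*b^2 + b*(-t - 3) - t + 6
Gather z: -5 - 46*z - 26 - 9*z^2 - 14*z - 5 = -9*z^2 - 60*z - 36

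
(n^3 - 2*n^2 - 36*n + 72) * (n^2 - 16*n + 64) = n^5 - 18*n^4 + 60*n^3 + 520*n^2 - 3456*n + 4608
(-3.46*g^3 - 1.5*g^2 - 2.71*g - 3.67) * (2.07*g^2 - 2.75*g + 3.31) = -7.1622*g^5 + 6.41*g^4 - 12.9373*g^3 - 5.1094*g^2 + 1.1224*g - 12.1477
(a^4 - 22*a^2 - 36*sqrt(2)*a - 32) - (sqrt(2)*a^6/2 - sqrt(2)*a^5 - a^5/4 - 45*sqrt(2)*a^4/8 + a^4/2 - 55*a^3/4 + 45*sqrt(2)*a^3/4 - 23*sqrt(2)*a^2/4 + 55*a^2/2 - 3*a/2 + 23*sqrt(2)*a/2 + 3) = -sqrt(2)*a^6/2 + a^5/4 + sqrt(2)*a^5 + a^4/2 + 45*sqrt(2)*a^4/8 - 45*sqrt(2)*a^3/4 + 55*a^3/4 - 99*a^2/2 + 23*sqrt(2)*a^2/4 - 95*sqrt(2)*a/2 + 3*a/2 - 35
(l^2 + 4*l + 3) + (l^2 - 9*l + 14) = 2*l^2 - 5*l + 17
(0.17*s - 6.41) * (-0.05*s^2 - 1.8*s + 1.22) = -0.0085*s^3 + 0.0145*s^2 + 11.7454*s - 7.8202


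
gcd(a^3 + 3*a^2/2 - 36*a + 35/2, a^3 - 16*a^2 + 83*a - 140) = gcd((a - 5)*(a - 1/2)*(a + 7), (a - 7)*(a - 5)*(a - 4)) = a - 5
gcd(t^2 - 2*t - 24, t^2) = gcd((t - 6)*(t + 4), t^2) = 1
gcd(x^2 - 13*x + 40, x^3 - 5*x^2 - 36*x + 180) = x - 5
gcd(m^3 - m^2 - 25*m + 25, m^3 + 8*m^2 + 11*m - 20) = m^2 + 4*m - 5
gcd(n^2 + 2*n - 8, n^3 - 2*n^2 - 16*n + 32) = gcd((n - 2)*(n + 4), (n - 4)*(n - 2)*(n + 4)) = n^2 + 2*n - 8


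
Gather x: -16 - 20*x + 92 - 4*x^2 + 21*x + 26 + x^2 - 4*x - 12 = -3*x^2 - 3*x + 90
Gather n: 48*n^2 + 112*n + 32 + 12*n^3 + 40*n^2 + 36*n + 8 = 12*n^3 + 88*n^2 + 148*n + 40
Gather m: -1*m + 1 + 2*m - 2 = m - 1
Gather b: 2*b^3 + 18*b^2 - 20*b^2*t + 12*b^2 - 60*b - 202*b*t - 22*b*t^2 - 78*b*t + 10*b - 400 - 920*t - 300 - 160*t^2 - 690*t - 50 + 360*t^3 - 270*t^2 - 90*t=2*b^3 + b^2*(30 - 20*t) + b*(-22*t^2 - 280*t - 50) + 360*t^3 - 430*t^2 - 1700*t - 750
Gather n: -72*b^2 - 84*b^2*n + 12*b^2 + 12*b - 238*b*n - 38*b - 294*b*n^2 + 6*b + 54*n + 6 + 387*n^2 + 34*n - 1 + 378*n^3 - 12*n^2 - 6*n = -60*b^2 - 20*b + 378*n^3 + n^2*(375 - 294*b) + n*(-84*b^2 - 238*b + 82) + 5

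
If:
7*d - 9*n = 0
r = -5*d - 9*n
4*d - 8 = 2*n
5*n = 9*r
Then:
No Solution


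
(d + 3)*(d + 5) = d^2 + 8*d + 15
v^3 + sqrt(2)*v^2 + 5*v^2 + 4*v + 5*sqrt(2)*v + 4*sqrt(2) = (v + 1)*(v + 4)*(v + sqrt(2))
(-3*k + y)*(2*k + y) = -6*k^2 - k*y + y^2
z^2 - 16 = (z - 4)*(z + 4)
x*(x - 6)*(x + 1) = x^3 - 5*x^2 - 6*x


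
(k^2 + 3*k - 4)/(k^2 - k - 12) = (-k^2 - 3*k + 4)/(-k^2 + k + 12)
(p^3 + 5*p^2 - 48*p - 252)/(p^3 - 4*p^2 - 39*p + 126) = (p + 6)/(p - 3)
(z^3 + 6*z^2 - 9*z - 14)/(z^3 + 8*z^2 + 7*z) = (z - 2)/z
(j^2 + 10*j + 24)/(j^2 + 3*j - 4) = (j + 6)/(j - 1)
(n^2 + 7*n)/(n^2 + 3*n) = (n + 7)/(n + 3)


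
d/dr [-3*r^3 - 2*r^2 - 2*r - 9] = -9*r^2 - 4*r - 2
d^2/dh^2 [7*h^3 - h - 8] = 42*h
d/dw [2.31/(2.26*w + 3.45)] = -5.2206/(2.26*w + 3.45)^2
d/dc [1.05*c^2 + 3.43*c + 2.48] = 2.1*c + 3.43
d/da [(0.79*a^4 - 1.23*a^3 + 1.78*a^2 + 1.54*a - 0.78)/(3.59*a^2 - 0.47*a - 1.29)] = (5.6722*a^5 - 5.5296*a^4 - 2.9202*a^3 - 1.6051*a^2 + 1.008*a - 2.3532)/(12.8881*a^4 - 3.3746*a^3 - 9.0413*a^2 + 1.2126*a + 1.6641)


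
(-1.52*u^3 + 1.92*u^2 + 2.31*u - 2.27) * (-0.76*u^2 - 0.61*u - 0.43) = 1.1552*u^5 - 0.532*u^4 - 2.2732*u^3 - 0.5095*u^2 + 0.3914*u + 0.9761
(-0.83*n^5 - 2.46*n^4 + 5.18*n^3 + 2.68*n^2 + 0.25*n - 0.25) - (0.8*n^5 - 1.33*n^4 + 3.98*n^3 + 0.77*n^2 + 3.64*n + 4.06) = -1.63*n^5 - 1.13*n^4 + 1.2*n^3 + 1.91*n^2 - 3.39*n - 4.31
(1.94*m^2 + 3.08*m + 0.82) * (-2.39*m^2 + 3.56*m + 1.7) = -4.6366*m^4 - 0.454800000000001*m^3 + 12.303*m^2 + 8.1552*m + 1.394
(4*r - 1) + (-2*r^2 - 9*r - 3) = -2*r^2 - 5*r - 4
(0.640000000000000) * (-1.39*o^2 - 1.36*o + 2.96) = -0.8896*o^2 - 0.8704*o + 1.8944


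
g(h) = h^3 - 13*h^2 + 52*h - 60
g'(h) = 3*h^2 - 26*h + 52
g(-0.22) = -72.08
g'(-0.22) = 57.87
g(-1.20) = -142.85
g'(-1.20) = 87.52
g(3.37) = 5.87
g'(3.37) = -1.55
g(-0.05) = -62.63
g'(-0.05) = 53.31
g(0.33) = -44.22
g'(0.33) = 43.75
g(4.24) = 3.00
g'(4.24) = -4.31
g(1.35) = -11.03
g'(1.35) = 22.37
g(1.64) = -5.27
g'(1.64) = 17.43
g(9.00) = 84.00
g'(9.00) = 61.00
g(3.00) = 6.00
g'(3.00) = 1.00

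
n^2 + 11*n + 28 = (n + 4)*(n + 7)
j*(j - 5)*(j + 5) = j^3 - 25*j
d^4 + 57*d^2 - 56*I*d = d*(d - 7*I)*(d - I)*(d + 8*I)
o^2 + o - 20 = (o - 4)*(o + 5)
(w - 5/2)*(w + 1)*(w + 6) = w^3 + 9*w^2/2 - 23*w/2 - 15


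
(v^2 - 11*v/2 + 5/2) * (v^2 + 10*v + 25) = v^4 + 9*v^3/2 - 55*v^2/2 - 225*v/2 + 125/2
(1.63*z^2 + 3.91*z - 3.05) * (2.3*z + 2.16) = 3.749*z^3 + 12.5138*z^2 + 1.4306*z - 6.588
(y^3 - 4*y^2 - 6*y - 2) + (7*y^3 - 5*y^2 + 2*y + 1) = 8*y^3 - 9*y^2 - 4*y - 1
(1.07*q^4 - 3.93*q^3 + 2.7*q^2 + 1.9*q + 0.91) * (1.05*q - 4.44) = 1.1235*q^5 - 8.8773*q^4 + 20.2842*q^3 - 9.993*q^2 - 7.4805*q - 4.0404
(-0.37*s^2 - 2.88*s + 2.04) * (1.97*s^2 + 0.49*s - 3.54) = -0.7289*s^4 - 5.8549*s^3 + 3.9174*s^2 + 11.1948*s - 7.2216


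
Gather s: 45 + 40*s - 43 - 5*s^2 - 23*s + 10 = -5*s^2 + 17*s + 12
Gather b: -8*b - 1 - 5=-8*b - 6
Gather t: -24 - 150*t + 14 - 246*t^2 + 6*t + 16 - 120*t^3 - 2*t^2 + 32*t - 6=-120*t^3 - 248*t^2 - 112*t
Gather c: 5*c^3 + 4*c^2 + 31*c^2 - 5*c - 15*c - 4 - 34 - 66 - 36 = 5*c^3 + 35*c^2 - 20*c - 140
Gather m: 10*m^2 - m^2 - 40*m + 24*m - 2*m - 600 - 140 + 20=9*m^2 - 18*m - 720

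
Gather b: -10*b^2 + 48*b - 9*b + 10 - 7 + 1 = -10*b^2 + 39*b + 4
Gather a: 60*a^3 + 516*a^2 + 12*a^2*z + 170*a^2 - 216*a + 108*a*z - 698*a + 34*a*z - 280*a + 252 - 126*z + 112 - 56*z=60*a^3 + a^2*(12*z + 686) + a*(142*z - 1194) - 182*z + 364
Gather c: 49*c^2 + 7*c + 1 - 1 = 49*c^2 + 7*c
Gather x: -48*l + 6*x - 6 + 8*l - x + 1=-40*l + 5*x - 5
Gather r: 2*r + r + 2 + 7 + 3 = 3*r + 12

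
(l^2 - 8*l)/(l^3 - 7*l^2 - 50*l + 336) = l/(l^2 + l - 42)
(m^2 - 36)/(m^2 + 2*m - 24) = (m - 6)/(m - 4)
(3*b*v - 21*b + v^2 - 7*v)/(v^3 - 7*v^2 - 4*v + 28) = (3*b + v)/(v^2 - 4)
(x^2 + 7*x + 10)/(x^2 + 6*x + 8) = (x + 5)/(x + 4)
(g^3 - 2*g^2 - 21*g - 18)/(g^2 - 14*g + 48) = (g^2 + 4*g + 3)/(g - 8)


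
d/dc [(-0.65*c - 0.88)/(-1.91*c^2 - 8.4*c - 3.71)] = (1.2415*c^2 + 5.46*c - (0.65*c + 0.88)*(3.82*c + 8.4) + 2.4115)/(1.91*c^2 + 8.4*c + 3.71)^2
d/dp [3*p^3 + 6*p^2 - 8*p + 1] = 9*p^2 + 12*p - 8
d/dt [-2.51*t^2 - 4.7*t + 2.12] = -5.02*t - 4.7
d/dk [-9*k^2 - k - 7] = -18*k - 1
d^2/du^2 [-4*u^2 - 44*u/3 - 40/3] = -8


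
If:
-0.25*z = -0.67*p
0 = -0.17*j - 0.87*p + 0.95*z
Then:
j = 3.67866549604917*z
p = 0.373134328358209*z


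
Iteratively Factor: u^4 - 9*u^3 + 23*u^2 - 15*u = (u)*(u^3 - 9*u^2 + 23*u - 15) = u*(u - 3)*(u^2 - 6*u + 5) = u*(u - 5)*(u - 3)*(u - 1)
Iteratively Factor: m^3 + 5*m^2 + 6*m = (m + 2)*(m^2 + 3*m) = (m + 2)*(m + 3)*(m)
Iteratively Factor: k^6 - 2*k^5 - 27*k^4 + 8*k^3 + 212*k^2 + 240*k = (k - 5)*(k^5 + 3*k^4 - 12*k^3 - 52*k^2 - 48*k) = k*(k - 5)*(k^4 + 3*k^3 - 12*k^2 - 52*k - 48) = k*(k - 5)*(k + 2)*(k^3 + k^2 - 14*k - 24) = k*(k - 5)*(k + 2)^2*(k^2 - k - 12) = k*(k - 5)*(k - 4)*(k + 2)^2*(k + 3)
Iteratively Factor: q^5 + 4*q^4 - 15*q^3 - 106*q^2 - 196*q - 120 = (q + 2)*(q^4 + 2*q^3 - 19*q^2 - 68*q - 60) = (q + 2)*(q + 3)*(q^3 - q^2 - 16*q - 20) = (q + 2)^2*(q + 3)*(q^2 - 3*q - 10) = (q - 5)*(q + 2)^2*(q + 3)*(q + 2)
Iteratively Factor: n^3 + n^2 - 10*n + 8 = (n - 2)*(n^2 + 3*n - 4) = (n - 2)*(n + 4)*(n - 1)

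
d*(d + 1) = d^2 + d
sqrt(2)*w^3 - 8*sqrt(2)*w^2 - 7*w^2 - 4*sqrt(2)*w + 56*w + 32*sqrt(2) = (w - 8)*(w - 4*sqrt(2))*(sqrt(2)*w + 1)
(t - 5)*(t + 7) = t^2 + 2*t - 35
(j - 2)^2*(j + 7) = j^3 + 3*j^2 - 24*j + 28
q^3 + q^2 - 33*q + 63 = (q - 3)^2*(q + 7)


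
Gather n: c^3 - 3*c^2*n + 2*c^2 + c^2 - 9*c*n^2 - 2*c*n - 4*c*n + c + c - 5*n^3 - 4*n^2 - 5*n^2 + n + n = c^3 + 3*c^2 + 2*c - 5*n^3 + n^2*(-9*c - 9) + n*(-3*c^2 - 6*c + 2)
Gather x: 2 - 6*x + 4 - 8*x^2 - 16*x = -8*x^2 - 22*x + 6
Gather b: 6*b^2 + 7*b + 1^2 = 6*b^2 + 7*b + 1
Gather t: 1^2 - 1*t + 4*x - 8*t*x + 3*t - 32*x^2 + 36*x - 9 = t*(2 - 8*x) - 32*x^2 + 40*x - 8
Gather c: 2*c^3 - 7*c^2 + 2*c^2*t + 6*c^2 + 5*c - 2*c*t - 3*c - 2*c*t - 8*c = 2*c^3 + c^2*(2*t - 1) + c*(-4*t - 6)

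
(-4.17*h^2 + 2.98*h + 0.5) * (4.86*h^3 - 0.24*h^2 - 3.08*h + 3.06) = -20.2662*h^5 + 15.4836*h^4 + 14.5584*h^3 - 22.0586*h^2 + 7.5788*h + 1.53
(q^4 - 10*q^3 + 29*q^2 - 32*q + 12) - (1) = q^4 - 10*q^3 + 29*q^2 - 32*q + 11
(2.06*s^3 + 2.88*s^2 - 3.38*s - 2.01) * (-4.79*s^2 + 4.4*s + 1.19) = -9.8674*s^5 - 4.7312*s^4 + 31.3136*s^3 - 1.8169*s^2 - 12.8662*s - 2.3919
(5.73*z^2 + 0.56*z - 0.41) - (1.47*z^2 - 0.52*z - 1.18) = 4.26*z^2 + 1.08*z + 0.77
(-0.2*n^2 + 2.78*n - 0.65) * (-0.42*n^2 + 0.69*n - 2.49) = 0.084*n^4 - 1.3056*n^3 + 2.6892*n^2 - 7.3707*n + 1.6185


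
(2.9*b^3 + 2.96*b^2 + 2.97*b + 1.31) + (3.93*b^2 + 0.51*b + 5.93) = 2.9*b^3 + 6.89*b^2 + 3.48*b + 7.24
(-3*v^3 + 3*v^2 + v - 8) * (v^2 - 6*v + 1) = -3*v^5 + 21*v^4 - 20*v^3 - 11*v^2 + 49*v - 8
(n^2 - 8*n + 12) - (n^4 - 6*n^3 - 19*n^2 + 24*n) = -n^4 + 6*n^3 + 20*n^2 - 32*n + 12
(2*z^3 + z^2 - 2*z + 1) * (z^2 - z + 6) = 2*z^5 - z^4 + 9*z^3 + 9*z^2 - 13*z + 6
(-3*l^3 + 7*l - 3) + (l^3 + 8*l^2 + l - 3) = -2*l^3 + 8*l^2 + 8*l - 6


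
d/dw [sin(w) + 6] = cos(w)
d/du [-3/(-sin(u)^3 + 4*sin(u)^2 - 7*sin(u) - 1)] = 3*(-3*sin(u)^2 + 8*sin(u) - 7)*cos(u)/(sin(u)^3 - 4*sin(u)^2 + 7*sin(u) + 1)^2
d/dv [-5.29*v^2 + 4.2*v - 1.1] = 4.2 - 10.58*v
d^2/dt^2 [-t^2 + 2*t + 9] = -2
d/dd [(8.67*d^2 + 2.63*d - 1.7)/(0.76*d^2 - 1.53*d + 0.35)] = (-15.2639*d^2 + 8.653*d - 1.6805)/(0.5776*d^4 - 2.3256*d^3 + 2.8729*d^2 - 1.071*d + 0.1225)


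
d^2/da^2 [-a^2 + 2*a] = -2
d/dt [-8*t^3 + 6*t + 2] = 6 - 24*t^2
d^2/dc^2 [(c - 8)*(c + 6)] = 2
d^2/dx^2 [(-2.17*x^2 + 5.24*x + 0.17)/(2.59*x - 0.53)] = (15.447544 - 1.4210854715202e-14*x)/(17.373979*x^3 - 10.665879*x^2 + 2.182593*x - 0.148877)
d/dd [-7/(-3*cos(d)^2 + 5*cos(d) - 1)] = 7*(6*cos(d) - 5)*sin(d)/(3*cos(d)^2 - 5*cos(d) + 1)^2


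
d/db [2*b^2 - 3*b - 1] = 4*b - 3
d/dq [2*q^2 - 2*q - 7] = 4*q - 2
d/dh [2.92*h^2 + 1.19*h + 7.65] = 5.84*h + 1.19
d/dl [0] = 0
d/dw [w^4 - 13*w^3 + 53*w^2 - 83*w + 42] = 4*w^3 - 39*w^2 + 106*w - 83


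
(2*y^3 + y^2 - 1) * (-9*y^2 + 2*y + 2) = -18*y^5 - 5*y^4 + 6*y^3 + 11*y^2 - 2*y - 2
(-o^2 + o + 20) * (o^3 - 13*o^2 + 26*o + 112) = -o^5 + 14*o^4 - 19*o^3 - 346*o^2 + 632*o + 2240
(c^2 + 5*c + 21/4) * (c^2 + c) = c^4 + 6*c^3 + 41*c^2/4 + 21*c/4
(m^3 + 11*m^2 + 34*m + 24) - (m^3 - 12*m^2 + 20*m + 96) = 23*m^2 + 14*m - 72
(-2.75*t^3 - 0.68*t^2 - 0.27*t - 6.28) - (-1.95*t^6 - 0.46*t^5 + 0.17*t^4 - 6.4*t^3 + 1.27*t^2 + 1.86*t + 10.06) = 1.95*t^6 + 0.46*t^5 - 0.17*t^4 + 3.65*t^3 - 1.95*t^2 - 2.13*t - 16.34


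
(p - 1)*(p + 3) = p^2 + 2*p - 3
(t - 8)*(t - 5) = t^2 - 13*t + 40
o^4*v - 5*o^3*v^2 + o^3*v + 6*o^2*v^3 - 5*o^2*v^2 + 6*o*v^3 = o*(o - 3*v)*(o - 2*v)*(o*v + v)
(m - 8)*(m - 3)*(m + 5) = m^3 - 6*m^2 - 31*m + 120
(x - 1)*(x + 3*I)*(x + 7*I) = x^3 - x^2 + 10*I*x^2 - 21*x - 10*I*x + 21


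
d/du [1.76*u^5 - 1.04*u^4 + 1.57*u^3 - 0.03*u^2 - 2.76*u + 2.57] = 8.8*u^4 - 4.16*u^3 + 4.71*u^2 - 0.06*u - 2.76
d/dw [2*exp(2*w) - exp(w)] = (4*exp(w) - 1)*exp(w)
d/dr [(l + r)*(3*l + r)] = 4*l + 2*r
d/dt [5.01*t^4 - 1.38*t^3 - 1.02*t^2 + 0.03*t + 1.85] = 20.04*t^3 - 4.14*t^2 - 2.04*t + 0.03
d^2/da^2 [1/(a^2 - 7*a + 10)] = 2*(-a^2 + 7*a + (2*a - 7)^2 - 10)/(a^2 - 7*a + 10)^3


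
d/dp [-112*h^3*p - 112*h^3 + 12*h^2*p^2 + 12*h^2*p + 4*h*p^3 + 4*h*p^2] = 4*h*(-28*h^2 + 6*h*p + 3*h + 3*p^2 + 2*p)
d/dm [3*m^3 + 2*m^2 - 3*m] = 9*m^2 + 4*m - 3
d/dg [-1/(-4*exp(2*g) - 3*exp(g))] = (-8*exp(g) - 3)*exp(-g)/(4*exp(g) + 3)^2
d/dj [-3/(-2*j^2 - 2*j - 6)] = 3*(-2*j - 1)/(2*(j^2 + j + 3)^2)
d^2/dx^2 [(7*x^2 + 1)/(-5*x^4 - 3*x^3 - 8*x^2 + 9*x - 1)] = 2*(-525*x^8 - 315*x^7 - 33*x^6 - 2115*x^5 - 561*x^4 - 459*x^3 + 87*x^2 + 225*x - 80)/(125*x^12 + 225*x^11 + 735*x^10 + 72*x^9 + 441*x^8 - 1737*x^7 + 698*x^6 - 1125*x^5 + 1989*x^4 - 1152*x^3 + 267*x^2 - 27*x + 1)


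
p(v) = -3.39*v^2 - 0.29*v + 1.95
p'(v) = -6.78*v - 0.29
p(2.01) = -12.33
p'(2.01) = -13.92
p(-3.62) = -41.42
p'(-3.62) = 24.25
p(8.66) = -254.80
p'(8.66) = -59.00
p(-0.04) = 1.96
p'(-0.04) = -0.02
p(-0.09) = 1.95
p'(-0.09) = 0.32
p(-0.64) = 0.75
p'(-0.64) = 4.05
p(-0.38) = 1.57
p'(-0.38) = 2.29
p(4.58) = -70.49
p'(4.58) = -31.34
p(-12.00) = -482.73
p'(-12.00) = 81.07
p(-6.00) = -118.35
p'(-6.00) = 40.39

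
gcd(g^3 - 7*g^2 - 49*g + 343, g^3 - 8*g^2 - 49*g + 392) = g^2 - 49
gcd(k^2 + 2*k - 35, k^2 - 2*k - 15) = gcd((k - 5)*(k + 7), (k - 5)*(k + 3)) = k - 5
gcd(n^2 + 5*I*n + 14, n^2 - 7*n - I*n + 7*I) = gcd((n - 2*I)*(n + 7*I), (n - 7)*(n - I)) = 1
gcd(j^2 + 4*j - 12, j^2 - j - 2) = j - 2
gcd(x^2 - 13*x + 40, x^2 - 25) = x - 5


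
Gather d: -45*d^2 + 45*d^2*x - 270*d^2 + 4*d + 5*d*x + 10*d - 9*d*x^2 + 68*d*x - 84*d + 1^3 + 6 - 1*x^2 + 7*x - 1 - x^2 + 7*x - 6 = d^2*(45*x - 315) + d*(-9*x^2 + 73*x - 70) - 2*x^2 + 14*x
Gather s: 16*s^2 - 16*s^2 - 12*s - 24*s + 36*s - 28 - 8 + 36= 0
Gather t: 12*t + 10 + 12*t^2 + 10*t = 12*t^2 + 22*t + 10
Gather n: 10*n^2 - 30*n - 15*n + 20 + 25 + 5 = 10*n^2 - 45*n + 50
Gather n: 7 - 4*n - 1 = 6 - 4*n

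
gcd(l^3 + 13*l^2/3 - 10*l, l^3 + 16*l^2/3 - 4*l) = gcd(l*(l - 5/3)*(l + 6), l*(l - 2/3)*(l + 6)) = l^2 + 6*l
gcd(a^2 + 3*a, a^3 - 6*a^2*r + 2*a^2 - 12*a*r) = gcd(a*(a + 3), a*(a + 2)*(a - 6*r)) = a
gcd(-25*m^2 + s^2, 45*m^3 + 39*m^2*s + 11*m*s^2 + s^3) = 5*m + s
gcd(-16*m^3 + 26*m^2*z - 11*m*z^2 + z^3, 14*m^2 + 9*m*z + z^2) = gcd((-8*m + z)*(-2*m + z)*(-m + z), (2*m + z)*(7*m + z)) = 1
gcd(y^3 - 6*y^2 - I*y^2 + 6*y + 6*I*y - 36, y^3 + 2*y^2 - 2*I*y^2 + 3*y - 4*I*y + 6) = y - 3*I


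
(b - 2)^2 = b^2 - 4*b + 4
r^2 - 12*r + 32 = (r - 8)*(r - 4)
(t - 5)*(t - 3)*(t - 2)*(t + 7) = t^4 - 3*t^3 - 39*t^2 + 187*t - 210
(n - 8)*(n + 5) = n^2 - 3*n - 40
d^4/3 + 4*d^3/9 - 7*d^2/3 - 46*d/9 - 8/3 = (d/3 + 1/3)*(d - 3)*(d + 4/3)*(d + 2)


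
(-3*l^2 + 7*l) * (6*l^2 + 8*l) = -18*l^4 + 18*l^3 + 56*l^2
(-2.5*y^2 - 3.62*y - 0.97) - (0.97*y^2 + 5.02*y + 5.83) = -3.47*y^2 - 8.64*y - 6.8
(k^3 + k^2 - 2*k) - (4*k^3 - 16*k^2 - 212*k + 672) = -3*k^3 + 17*k^2 + 210*k - 672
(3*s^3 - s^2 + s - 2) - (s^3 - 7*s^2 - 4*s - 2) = 2*s^3 + 6*s^2 + 5*s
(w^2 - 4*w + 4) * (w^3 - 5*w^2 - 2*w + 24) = w^5 - 9*w^4 + 22*w^3 + 12*w^2 - 104*w + 96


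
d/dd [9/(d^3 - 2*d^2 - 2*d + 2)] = 9*(-3*d^2 + 4*d + 2)/(d^3 - 2*d^2 - 2*d + 2)^2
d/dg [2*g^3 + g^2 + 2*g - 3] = 6*g^2 + 2*g + 2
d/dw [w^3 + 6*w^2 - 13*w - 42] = 3*w^2 + 12*w - 13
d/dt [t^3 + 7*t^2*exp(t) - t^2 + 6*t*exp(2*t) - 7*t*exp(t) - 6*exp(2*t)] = 7*t^2*exp(t) + 3*t^2 + 12*t*exp(2*t) + 7*t*exp(t) - 2*t - 6*exp(2*t) - 7*exp(t)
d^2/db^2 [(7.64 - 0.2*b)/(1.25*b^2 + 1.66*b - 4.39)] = (-(0.2*b - 7.64)*(2.5*b + 1.66)*(5.0*b + 3.32) + (1.5*b - 18.436)*(1.25*b^2 + 1.66*b - 4.39))/(1.25*b^2 + 1.66*b - 4.39)^3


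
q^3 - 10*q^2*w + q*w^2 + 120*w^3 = (q - 8*w)*(q - 5*w)*(q + 3*w)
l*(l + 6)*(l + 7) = l^3 + 13*l^2 + 42*l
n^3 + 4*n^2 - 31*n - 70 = (n - 5)*(n + 2)*(n + 7)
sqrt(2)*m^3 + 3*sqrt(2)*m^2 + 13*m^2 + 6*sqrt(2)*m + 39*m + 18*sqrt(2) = (m + 3)*(m + 6*sqrt(2))*(sqrt(2)*m + 1)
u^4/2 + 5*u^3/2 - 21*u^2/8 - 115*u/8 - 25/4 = (u/2 + 1)*(u - 5/2)*(u + 1/2)*(u + 5)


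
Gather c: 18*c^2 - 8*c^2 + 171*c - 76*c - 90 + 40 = 10*c^2 + 95*c - 50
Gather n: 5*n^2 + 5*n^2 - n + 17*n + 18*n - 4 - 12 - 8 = 10*n^2 + 34*n - 24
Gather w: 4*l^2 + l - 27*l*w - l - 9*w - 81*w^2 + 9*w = 4*l^2 - 27*l*w - 81*w^2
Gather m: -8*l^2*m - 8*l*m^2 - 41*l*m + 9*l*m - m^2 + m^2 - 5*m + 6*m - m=-8*l*m^2 + m*(-8*l^2 - 32*l)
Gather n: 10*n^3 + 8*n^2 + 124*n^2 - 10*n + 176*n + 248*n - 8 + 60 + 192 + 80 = 10*n^3 + 132*n^2 + 414*n + 324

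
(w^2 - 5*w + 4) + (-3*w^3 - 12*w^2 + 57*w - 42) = -3*w^3 - 11*w^2 + 52*w - 38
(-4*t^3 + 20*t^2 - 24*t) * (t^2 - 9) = -4*t^5 + 20*t^4 + 12*t^3 - 180*t^2 + 216*t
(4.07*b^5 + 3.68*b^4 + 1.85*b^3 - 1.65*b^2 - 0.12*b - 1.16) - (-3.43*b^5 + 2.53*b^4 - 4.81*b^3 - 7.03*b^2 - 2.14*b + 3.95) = 7.5*b^5 + 1.15*b^4 + 6.66*b^3 + 5.38*b^2 + 2.02*b - 5.11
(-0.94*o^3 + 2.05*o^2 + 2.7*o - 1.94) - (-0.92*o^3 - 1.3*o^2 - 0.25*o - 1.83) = -0.0199999999999999*o^3 + 3.35*o^2 + 2.95*o - 0.11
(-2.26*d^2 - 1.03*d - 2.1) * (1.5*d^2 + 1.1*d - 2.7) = -3.39*d^4 - 4.031*d^3 + 1.819*d^2 + 0.471*d + 5.67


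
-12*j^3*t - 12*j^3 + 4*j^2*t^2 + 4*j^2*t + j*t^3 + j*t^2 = (-2*j + t)*(6*j + t)*(j*t + j)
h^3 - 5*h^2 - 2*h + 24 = (h - 4)*(h - 3)*(h + 2)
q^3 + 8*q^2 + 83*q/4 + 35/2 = (q + 2)*(q + 5/2)*(q + 7/2)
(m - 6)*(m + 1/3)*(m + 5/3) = m^3 - 4*m^2 - 103*m/9 - 10/3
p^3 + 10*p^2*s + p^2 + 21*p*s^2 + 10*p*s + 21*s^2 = (p + 1)*(p + 3*s)*(p + 7*s)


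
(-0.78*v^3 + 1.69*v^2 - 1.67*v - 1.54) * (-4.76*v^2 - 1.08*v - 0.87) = 3.7128*v^5 - 7.202*v^4 + 6.8026*v^3 + 7.6637*v^2 + 3.1161*v + 1.3398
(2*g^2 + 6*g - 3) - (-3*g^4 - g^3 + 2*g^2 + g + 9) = 3*g^4 + g^3 + 5*g - 12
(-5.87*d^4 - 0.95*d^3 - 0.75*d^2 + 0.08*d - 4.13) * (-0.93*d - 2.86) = 5.4591*d^5 + 17.6717*d^4 + 3.4145*d^3 + 2.0706*d^2 + 3.6121*d + 11.8118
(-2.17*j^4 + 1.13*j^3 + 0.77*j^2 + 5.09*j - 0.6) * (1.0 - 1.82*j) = 3.9494*j^5 - 4.2266*j^4 - 0.2714*j^3 - 8.4938*j^2 + 6.182*j - 0.6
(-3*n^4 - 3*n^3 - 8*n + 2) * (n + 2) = -3*n^5 - 9*n^4 - 6*n^3 - 8*n^2 - 14*n + 4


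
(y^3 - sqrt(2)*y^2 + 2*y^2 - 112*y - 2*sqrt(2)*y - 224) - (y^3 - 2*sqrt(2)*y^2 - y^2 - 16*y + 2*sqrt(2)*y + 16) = sqrt(2)*y^2 + 3*y^2 - 96*y - 4*sqrt(2)*y - 240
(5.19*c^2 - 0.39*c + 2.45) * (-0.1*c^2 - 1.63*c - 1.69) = -0.519*c^4 - 8.4207*c^3 - 8.3804*c^2 - 3.3344*c - 4.1405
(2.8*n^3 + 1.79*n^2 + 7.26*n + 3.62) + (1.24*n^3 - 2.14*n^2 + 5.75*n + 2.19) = 4.04*n^3 - 0.35*n^2 + 13.01*n + 5.81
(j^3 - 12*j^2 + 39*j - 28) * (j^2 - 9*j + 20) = j^5 - 21*j^4 + 167*j^3 - 619*j^2 + 1032*j - 560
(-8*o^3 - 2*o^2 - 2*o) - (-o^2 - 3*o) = -8*o^3 - o^2 + o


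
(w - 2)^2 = w^2 - 4*w + 4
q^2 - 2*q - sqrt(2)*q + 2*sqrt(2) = (q - 2)*(q - sqrt(2))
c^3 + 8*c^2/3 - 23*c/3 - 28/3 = (c - 7/3)*(c + 1)*(c + 4)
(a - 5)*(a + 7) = a^2 + 2*a - 35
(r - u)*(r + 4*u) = r^2 + 3*r*u - 4*u^2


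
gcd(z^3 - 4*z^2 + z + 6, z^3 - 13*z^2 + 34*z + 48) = z + 1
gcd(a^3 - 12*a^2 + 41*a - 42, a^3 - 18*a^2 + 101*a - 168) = a^2 - 10*a + 21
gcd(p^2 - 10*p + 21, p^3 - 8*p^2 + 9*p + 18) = p - 3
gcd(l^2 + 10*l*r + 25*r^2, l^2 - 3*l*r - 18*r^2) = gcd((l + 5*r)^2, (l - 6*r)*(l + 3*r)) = 1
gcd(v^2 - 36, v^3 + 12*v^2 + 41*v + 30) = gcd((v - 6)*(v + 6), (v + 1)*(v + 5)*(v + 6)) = v + 6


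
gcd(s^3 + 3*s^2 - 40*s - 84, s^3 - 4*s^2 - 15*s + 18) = s - 6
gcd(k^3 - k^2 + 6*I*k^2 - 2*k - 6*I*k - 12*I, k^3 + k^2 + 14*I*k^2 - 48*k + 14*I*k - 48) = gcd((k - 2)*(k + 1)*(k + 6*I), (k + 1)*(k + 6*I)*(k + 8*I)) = k^2 + k*(1 + 6*I) + 6*I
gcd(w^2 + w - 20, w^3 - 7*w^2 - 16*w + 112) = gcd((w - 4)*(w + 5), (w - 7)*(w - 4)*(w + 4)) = w - 4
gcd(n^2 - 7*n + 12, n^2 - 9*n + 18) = n - 3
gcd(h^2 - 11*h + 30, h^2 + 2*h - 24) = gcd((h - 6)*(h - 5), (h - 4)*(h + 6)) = 1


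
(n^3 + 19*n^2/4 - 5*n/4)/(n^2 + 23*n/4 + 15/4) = n*(4*n - 1)/(4*n + 3)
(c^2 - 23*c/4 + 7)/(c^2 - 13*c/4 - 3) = (4*c - 7)/(4*c + 3)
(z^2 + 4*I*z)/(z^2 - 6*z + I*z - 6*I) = z*(z + 4*I)/(z^2 + z*(-6 + I) - 6*I)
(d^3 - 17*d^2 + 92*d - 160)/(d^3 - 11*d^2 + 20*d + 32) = (d - 5)/(d + 1)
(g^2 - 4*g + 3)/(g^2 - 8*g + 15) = (g - 1)/(g - 5)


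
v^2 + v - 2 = (v - 1)*(v + 2)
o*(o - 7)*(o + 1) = o^3 - 6*o^2 - 7*o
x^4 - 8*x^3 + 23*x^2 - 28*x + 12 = (x - 3)*(x - 2)^2*(x - 1)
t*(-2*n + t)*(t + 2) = -2*n*t^2 - 4*n*t + t^3 + 2*t^2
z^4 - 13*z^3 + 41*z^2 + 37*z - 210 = (z - 7)*(z - 5)*(z - 3)*(z + 2)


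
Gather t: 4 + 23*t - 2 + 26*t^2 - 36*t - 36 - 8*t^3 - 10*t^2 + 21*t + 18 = -8*t^3 + 16*t^2 + 8*t - 16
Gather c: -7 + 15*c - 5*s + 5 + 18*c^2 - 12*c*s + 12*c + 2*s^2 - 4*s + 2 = 18*c^2 + c*(27 - 12*s) + 2*s^2 - 9*s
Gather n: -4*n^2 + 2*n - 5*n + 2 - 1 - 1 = -4*n^2 - 3*n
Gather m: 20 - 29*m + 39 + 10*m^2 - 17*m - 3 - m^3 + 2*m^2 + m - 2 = -m^3 + 12*m^2 - 45*m + 54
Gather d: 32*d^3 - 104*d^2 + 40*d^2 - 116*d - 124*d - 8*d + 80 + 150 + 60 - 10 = 32*d^3 - 64*d^2 - 248*d + 280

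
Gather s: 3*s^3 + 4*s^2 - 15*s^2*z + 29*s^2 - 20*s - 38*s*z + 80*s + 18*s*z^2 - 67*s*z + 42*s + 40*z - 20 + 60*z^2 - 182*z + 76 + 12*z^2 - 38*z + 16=3*s^3 + s^2*(33 - 15*z) + s*(18*z^2 - 105*z + 102) + 72*z^2 - 180*z + 72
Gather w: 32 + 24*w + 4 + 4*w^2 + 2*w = 4*w^2 + 26*w + 36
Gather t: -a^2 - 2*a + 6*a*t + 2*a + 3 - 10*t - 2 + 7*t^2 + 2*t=-a^2 + 7*t^2 + t*(6*a - 8) + 1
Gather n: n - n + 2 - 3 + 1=0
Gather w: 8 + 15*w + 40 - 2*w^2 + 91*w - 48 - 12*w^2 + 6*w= -14*w^2 + 112*w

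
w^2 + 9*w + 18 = (w + 3)*(w + 6)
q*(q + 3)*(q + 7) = q^3 + 10*q^2 + 21*q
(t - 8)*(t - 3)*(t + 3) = t^3 - 8*t^2 - 9*t + 72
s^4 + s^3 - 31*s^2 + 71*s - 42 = (s - 3)*(s - 2)*(s - 1)*(s + 7)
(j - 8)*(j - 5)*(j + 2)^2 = j^4 - 9*j^3 - 8*j^2 + 108*j + 160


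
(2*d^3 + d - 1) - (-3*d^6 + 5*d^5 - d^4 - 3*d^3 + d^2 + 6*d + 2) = 3*d^6 - 5*d^5 + d^4 + 5*d^3 - d^2 - 5*d - 3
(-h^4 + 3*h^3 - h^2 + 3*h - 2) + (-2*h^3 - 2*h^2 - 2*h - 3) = -h^4 + h^3 - 3*h^2 + h - 5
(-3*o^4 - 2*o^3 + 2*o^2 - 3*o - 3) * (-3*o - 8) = 9*o^5 + 30*o^4 + 10*o^3 - 7*o^2 + 33*o + 24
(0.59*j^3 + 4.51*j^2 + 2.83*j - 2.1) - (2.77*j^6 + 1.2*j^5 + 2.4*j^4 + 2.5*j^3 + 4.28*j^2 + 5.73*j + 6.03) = -2.77*j^6 - 1.2*j^5 - 2.4*j^4 - 1.91*j^3 + 0.23*j^2 - 2.9*j - 8.13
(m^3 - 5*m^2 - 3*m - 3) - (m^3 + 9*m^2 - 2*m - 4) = -14*m^2 - m + 1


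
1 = 1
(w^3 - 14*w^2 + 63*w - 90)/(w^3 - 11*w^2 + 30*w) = (w - 3)/w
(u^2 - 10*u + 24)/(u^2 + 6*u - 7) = (u^2 - 10*u + 24)/(u^2 + 6*u - 7)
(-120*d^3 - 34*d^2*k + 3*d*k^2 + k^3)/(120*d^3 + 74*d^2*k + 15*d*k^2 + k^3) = (-6*d + k)/(6*d + k)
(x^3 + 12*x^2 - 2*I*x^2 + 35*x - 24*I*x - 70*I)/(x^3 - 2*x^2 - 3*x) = (x^3 + 2*x^2*(6 - I) + x*(35 - 24*I) - 70*I)/(x*(x^2 - 2*x - 3))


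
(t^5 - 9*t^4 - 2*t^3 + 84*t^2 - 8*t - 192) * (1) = t^5 - 9*t^4 - 2*t^3 + 84*t^2 - 8*t - 192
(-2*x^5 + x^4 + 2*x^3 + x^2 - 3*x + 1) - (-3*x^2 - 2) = -2*x^5 + x^4 + 2*x^3 + 4*x^2 - 3*x + 3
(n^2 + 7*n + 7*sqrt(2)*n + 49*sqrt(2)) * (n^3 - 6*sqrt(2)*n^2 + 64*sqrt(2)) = n^5 + sqrt(2)*n^4 + 7*n^4 - 84*n^3 + 7*sqrt(2)*n^3 - 588*n^2 + 64*sqrt(2)*n^2 + 448*sqrt(2)*n + 896*n + 6272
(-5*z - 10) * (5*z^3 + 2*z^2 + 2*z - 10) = -25*z^4 - 60*z^3 - 30*z^2 + 30*z + 100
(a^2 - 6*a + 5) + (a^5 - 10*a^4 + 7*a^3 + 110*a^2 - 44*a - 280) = a^5 - 10*a^4 + 7*a^3 + 111*a^2 - 50*a - 275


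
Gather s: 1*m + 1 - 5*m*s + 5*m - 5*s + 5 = 6*m + s*(-5*m - 5) + 6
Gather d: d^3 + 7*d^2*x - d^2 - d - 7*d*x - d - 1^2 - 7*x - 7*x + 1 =d^3 + d^2*(7*x - 1) + d*(-7*x - 2) - 14*x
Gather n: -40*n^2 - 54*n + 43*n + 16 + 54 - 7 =-40*n^2 - 11*n + 63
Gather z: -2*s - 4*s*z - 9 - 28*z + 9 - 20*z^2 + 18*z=-2*s - 20*z^2 + z*(-4*s - 10)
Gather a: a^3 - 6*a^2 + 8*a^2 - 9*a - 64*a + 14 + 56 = a^3 + 2*a^2 - 73*a + 70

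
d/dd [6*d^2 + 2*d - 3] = 12*d + 2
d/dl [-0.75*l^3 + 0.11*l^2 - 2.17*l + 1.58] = -2.25*l^2 + 0.22*l - 2.17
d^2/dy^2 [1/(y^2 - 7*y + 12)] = 2*(-y^2 + 7*y + (2*y - 7)^2 - 12)/(y^2 - 7*y + 12)^3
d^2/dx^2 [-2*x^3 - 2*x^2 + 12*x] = -12*x - 4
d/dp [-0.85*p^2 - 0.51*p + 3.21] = -1.7*p - 0.51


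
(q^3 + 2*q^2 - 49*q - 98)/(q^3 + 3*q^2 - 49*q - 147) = (q + 2)/(q + 3)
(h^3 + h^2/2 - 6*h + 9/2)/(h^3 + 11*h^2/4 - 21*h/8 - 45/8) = 4*(h - 1)/(4*h + 5)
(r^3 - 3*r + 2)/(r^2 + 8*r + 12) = (r^2 - 2*r + 1)/(r + 6)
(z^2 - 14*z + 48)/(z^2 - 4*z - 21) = (-z^2 + 14*z - 48)/(-z^2 + 4*z + 21)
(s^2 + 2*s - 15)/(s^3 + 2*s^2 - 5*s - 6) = (s^2 + 2*s - 15)/(s^3 + 2*s^2 - 5*s - 6)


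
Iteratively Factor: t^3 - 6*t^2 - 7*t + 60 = (t + 3)*(t^2 - 9*t + 20) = (t - 5)*(t + 3)*(t - 4)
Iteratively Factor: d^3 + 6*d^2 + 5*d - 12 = (d + 4)*(d^2 + 2*d - 3) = (d + 3)*(d + 4)*(d - 1)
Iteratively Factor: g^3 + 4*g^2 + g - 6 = (g + 2)*(g^2 + 2*g - 3) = (g + 2)*(g + 3)*(g - 1)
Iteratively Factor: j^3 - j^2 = (j)*(j^2 - j) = j^2*(j - 1)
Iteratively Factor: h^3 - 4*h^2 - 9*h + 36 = (h - 4)*(h^2 - 9) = (h - 4)*(h + 3)*(h - 3)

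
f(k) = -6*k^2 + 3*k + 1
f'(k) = 3 - 12*k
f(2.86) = -39.50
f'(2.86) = -31.32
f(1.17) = -3.70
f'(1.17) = -11.04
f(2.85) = -39.18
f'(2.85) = -31.20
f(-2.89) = -57.78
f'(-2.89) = 37.68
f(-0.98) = -7.70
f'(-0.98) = 14.76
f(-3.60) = -87.56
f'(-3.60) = 46.20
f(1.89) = -14.76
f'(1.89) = -19.68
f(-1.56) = -18.28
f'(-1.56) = 21.72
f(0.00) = 1.00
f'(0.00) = 3.00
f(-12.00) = -899.00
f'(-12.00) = 147.00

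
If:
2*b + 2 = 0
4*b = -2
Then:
No Solution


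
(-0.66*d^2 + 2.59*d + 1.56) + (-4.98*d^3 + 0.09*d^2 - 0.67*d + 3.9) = -4.98*d^3 - 0.57*d^2 + 1.92*d + 5.46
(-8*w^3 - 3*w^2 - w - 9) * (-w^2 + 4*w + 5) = 8*w^5 - 29*w^4 - 51*w^3 - 10*w^2 - 41*w - 45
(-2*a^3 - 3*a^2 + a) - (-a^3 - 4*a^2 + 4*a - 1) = -a^3 + a^2 - 3*a + 1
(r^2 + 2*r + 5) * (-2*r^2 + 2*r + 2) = -2*r^4 - 2*r^3 - 4*r^2 + 14*r + 10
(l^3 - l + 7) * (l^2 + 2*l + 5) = l^5 + 2*l^4 + 4*l^3 + 5*l^2 + 9*l + 35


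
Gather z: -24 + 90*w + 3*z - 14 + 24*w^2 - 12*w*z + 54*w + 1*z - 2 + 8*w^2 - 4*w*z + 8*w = 32*w^2 + 152*w + z*(4 - 16*w) - 40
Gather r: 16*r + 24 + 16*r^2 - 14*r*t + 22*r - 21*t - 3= 16*r^2 + r*(38 - 14*t) - 21*t + 21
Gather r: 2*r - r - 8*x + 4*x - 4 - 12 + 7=r - 4*x - 9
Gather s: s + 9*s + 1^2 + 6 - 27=10*s - 20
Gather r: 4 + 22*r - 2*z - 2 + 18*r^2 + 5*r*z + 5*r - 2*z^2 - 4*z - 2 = 18*r^2 + r*(5*z + 27) - 2*z^2 - 6*z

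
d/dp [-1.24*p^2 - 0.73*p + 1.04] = -2.48*p - 0.73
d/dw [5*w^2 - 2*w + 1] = 10*w - 2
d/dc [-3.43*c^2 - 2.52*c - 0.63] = -6.86*c - 2.52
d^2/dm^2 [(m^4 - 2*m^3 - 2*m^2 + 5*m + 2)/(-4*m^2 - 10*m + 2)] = (-4*m^6 - 30*m^5 - 69*m^4 + 54*m^3 - 48*m^2 - 84*m - 77)/(8*m^6 + 60*m^5 + 138*m^4 + 65*m^3 - 69*m^2 + 15*m - 1)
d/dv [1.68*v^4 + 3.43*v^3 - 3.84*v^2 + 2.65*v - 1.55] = 6.72*v^3 + 10.29*v^2 - 7.68*v + 2.65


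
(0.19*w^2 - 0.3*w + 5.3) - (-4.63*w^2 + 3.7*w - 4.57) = 4.82*w^2 - 4.0*w + 9.87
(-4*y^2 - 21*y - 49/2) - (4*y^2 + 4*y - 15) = -8*y^2 - 25*y - 19/2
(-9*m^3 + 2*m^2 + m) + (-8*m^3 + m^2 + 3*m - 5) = -17*m^3 + 3*m^2 + 4*m - 5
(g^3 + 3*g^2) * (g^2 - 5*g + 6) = g^5 - 2*g^4 - 9*g^3 + 18*g^2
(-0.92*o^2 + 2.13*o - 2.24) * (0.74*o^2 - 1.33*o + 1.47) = -0.6808*o^4 + 2.7998*o^3 - 5.8429*o^2 + 6.1103*o - 3.2928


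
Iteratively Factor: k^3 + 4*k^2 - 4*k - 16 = (k + 2)*(k^2 + 2*k - 8) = (k + 2)*(k + 4)*(k - 2)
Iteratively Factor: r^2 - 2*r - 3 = (r + 1)*(r - 3)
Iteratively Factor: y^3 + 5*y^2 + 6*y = (y)*(y^2 + 5*y + 6) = y*(y + 3)*(y + 2)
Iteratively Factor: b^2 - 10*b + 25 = (b - 5)*(b - 5)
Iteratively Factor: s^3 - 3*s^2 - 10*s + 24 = (s - 2)*(s^2 - s - 12) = (s - 4)*(s - 2)*(s + 3)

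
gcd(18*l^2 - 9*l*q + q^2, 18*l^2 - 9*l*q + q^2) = 18*l^2 - 9*l*q + q^2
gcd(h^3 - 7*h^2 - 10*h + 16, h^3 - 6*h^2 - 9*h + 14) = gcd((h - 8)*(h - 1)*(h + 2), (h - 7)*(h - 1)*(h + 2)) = h^2 + h - 2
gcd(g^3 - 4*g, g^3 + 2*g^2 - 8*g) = g^2 - 2*g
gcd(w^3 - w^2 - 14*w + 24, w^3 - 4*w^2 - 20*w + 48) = w^2 + 2*w - 8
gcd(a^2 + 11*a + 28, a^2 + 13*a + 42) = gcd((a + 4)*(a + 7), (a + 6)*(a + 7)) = a + 7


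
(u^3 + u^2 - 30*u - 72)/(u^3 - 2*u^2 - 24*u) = (u + 3)/u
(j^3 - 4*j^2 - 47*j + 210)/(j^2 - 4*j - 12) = (j^2 + 2*j - 35)/(j + 2)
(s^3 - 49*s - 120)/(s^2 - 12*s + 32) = (s^2 + 8*s + 15)/(s - 4)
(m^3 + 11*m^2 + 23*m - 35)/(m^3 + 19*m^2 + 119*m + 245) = (m - 1)/(m + 7)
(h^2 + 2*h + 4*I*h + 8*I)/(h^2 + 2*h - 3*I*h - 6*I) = (h + 4*I)/(h - 3*I)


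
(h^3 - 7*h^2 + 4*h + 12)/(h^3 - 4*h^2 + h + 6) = (h - 6)/(h - 3)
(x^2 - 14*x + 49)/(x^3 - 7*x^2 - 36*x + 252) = (x - 7)/(x^2 - 36)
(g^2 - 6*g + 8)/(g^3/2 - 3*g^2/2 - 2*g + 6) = 2*(g - 4)/(g^2 - g - 6)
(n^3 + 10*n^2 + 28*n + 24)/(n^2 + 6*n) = n + 4 + 4/n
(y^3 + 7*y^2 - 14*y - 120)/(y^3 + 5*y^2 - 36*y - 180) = (y - 4)/(y - 6)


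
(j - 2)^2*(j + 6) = j^3 + 2*j^2 - 20*j + 24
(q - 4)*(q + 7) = q^2 + 3*q - 28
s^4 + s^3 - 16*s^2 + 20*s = s*(s - 2)^2*(s + 5)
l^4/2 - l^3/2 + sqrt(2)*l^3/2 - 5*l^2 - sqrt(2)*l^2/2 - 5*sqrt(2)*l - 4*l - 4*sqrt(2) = (l/2 + 1)*(l - 4)*(l + 1)*(l + sqrt(2))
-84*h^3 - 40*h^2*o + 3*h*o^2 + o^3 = (-6*h + o)*(2*h + o)*(7*h + o)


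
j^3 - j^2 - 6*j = j*(j - 3)*(j + 2)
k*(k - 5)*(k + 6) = k^3 + k^2 - 30*k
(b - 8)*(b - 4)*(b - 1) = b^3 - 13*b^2 + 44*b - 32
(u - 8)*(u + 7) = u^2 - u - 56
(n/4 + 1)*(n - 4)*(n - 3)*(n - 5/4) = n^4/4 - 17*n^3/16 - 49*n^2/16 + 17*n - 15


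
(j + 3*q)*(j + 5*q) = j^2 + 8*j*q + 15*q^2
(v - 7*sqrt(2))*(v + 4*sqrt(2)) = v^2 - 3*sqrt(2)*v - 56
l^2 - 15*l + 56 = (l - 8)*(l - 7)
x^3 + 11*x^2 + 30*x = x*(x + 5)*(x + 6)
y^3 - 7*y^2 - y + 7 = (y - 7)*(y - 1)*(y + 1)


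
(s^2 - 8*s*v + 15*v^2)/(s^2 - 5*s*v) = (s - 3*v)/s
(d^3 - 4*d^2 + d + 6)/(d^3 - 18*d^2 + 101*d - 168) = (d^2 - d - 2)/(d^2 - 15*d + 56)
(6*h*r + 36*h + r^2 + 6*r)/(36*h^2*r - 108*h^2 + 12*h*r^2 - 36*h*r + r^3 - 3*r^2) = (r + 6)/(6*h*r - 18*h + r^2 - 3*r)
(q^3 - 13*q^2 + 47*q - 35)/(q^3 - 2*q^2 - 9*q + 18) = (q^3 - 13*q^2 + 47*q - 35)/(q^3 - 2*q^2 - 9*q + 18)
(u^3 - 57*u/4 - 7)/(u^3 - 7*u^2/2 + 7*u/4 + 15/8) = 2*(2*u^2 - u - 28)/(4*u^2 - 16*u + 15)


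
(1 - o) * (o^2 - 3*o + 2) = -o^3 + 4*o^2 - 5*o + 2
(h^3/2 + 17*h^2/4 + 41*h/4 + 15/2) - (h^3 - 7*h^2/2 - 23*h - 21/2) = -h^3/2 + 31*h^2/4 + 133*h/4 + 18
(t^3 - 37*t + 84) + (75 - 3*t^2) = t^3 - 3*t^2 - 37*t + 159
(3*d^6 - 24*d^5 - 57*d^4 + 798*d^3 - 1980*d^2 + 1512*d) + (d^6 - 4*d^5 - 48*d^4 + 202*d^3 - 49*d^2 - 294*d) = 4*d^6 - 28*d^5 - 105*d^4 + 1000*d^3 - 2029*d^2 + 1218*d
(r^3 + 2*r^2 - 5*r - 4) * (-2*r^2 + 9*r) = -2*r^5 + 5*r^4 + 28*r^3 - 37*r^2 - 36*r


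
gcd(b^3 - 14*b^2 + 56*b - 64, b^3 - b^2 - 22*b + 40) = b^2 - 6*b + 8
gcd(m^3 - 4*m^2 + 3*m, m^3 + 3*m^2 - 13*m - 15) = m - 3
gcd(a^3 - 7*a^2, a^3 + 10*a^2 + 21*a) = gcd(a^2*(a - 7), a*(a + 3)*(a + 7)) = a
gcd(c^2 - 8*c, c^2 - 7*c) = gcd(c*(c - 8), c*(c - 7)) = c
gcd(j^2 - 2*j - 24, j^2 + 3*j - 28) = 1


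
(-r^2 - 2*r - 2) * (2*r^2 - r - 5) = -2*r^4 - 3*r^3 + 3*r^2 + 12*r + 10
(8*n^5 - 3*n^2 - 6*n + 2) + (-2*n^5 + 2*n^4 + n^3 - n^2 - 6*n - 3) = 6*n^5 + 2*n^4 + n^3 - 4*n^2 - 12*n - 1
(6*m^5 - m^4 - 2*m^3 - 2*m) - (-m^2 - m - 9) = 6*m^5 - m^4 - 2*m^3 + m^2 - m + 9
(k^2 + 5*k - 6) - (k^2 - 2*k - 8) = 7*k + 2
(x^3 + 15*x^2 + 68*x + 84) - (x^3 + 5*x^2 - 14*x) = 10*x^2 + 82*x + 84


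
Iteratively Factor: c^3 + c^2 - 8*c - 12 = (c - 3)*(c^2 + 4*c + 4) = (c - 3)*(c + 2)*(c + 2)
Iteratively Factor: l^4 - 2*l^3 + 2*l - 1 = (l - 1)*(l^3 - l^2 - l + 1) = (l - 1)^2*(l^2 - 1) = (l - 1)^3*(l + 1)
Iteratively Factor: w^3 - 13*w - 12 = (w - 4)*(w^2 + 4*w + 3) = (w - 4)*(w + 3)*(w + 1)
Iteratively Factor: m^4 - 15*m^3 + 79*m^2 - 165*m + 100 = (m - 5)*(m^3 - 10*m^2 + 29*m - 20) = (m - 5)*(m - 4)*(m^2 - 6*m + 5) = (m - 5)*(m - 4)*(m - 1)*(m - 5)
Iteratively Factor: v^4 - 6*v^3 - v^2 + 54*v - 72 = (v - 2)*(v^3 - 4*v^2 - 9*v + 36) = (v - 3)*(v - 2)*(v^2 - v - 12) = (v - 4)*(v - 3)*(v - 2)*(v + 3)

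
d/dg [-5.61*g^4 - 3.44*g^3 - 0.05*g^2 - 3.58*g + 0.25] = -22.44*g^3 - 10.32*g^2 - 0.1*g - 3.58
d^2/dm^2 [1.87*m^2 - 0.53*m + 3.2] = 3.74000000000000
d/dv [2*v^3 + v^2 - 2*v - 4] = 6*v^2 + 2*v - 2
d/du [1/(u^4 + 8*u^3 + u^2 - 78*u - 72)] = 2*(-2*u^3 - 12*u^2 - u + 39)/(u^4 + 8*u^3 + u^2 - 78*u - 72)^2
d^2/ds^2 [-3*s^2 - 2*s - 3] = -6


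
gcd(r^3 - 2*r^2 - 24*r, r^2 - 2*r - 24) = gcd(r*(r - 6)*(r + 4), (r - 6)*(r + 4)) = r^2 - 2*r - 24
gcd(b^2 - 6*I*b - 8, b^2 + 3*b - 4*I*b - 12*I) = b - 4*I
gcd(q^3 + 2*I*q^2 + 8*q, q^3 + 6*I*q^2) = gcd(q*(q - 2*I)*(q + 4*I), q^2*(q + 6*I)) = q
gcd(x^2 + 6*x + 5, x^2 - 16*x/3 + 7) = 1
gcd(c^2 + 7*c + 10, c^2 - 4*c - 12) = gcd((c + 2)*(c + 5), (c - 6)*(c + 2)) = c + 2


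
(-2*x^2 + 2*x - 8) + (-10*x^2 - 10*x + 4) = -12*x^2 - 8*x - 4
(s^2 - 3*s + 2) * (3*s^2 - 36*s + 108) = 3*s^4 - 45*s^3 + 222*s^2 - 396*s + 216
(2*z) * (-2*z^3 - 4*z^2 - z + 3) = -4*z^4 - 8*z^3 - 2*z^2 + 6*z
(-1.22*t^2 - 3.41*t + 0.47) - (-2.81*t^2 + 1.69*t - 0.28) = 1.59*t^2 - 5.1*t + 0.75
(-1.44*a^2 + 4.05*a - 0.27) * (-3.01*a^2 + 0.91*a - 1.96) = 4.3344*a^4 - 13.5009*a^3 + 7.3206*a^2 - 8.1837*a + 0.5292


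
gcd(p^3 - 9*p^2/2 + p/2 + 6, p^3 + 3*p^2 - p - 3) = p + 1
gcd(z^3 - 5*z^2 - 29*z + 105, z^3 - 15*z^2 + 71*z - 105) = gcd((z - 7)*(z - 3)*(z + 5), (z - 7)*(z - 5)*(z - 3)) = z^2 - 10*z + 21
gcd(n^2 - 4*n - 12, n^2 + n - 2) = n + 2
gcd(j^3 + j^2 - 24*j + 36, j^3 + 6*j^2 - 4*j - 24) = j^2 + 4*j - 12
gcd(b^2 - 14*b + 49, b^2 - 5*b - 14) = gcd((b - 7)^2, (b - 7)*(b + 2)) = b - 7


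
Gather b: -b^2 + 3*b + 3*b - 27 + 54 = -b^2 + 6*b + 27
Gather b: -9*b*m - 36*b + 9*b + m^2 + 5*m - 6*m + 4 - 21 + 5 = b*(-9*m - 27) + m^2 - m - 12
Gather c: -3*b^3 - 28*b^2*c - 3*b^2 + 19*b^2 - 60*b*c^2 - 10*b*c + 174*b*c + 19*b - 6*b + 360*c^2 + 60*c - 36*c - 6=-3*b^3 + 16*b^2 + 13*b + c^2*(360 - 60*b) + c*(-28*b^2 + 164*b + 24) - 6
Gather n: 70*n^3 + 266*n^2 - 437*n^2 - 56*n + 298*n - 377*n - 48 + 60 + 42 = 70*n^3 - 171*n^2 - 135*n + 54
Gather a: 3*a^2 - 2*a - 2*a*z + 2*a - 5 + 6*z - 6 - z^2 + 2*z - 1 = 3*a^2 - 2*a*z - z^2 + 8*z - 12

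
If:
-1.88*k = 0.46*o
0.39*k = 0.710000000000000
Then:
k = 1.82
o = -7.44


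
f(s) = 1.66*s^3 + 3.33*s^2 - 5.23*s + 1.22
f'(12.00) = 791.81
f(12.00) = 3286.46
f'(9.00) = 458.09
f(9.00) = 1434.02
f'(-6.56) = 165.39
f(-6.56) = -289.79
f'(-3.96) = 46.49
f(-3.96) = -28.93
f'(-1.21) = -6.00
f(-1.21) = 9.48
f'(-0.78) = -7.39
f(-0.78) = 6.54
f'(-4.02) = 48.48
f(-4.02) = -31.78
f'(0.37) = -2.08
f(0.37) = -0.18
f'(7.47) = 322.41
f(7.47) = 839.91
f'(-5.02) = 86.83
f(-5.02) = -98.61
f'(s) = 4.98*s^2 + 6.66*s - 5.23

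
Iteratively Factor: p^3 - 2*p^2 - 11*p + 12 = (p - 4)*(p^2 + 2*p - 3) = (p - 4)*(p - 1)*(p + 3)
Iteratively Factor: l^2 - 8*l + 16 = (l - 4)*(l - 4)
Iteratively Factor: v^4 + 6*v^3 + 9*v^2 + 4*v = (v + 4)*(v^3 + 2*v^2 + v) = (v + 1)*(v + 4)*(v^2 + v) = v*(v + 1)*(v + 4)*(v + 1)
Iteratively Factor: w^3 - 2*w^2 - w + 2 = (w - 2)*(w^2 - 1) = (w - 2)*(w + 1)*(w - 1)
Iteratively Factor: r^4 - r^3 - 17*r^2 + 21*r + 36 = (r + 4)*(r^3 - 5*r^2 + 3*r + 9) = (r + 1)*(r + 4)*(r^2 - 6*r + 9) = (r - 3)*(r + 1)*(r + 4)*(r - 3)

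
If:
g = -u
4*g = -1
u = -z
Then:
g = -1/4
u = 1/4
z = -1/4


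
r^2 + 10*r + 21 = (r + 3)*(r + 7)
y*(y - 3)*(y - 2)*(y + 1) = y^4 - 4*y^3 + y^2 + 6*y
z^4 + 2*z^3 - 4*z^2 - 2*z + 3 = (z - 1)^2*(z + 1)*(z + 3)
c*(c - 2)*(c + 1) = c^3 - c^2 - 2*c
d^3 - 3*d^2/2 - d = d*(d - 2)*(d + 1/2)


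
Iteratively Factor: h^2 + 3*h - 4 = (h + 4)*(h - 1)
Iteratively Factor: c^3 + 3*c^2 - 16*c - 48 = (c + 4)*(c^2 - c - 12) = (c - 4)*(c + 4)*(c + 3)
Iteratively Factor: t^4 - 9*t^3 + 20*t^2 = (t - 4)*(t^3 - 5*t^2) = t*(t - 4)*(t^2 - 5*t) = t*(t - 5)*(t - 4)*(t)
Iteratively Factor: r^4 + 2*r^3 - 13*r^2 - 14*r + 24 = (r - 1)*(r^3 + 3*r^2 - 10*r - 24) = (r - 1)*(r + 2)*(r^2 + r - 12) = (r - 3)*(r - 1)*(r + 2)*(r + 4)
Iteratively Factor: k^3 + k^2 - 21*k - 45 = (k + 3)*(k^2 - 2*k - 15) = (k + 3)^2*(k - 5)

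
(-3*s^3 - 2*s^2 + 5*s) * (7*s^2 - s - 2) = -21*s^5 - 11*s^4 + 43*s^3 - s^2 - 10*s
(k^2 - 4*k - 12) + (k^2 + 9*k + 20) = 2*k^2 + 5*k + 8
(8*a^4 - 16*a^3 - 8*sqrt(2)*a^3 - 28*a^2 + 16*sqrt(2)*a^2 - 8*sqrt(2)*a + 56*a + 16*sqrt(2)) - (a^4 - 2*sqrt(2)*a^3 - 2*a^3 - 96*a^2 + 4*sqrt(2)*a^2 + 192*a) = 7*a^4 - 14*a^3 - 6*sqrt(2)*a^3 + 12*sqrt(2)*a^2 + 68*a^2 - 136*a - 8*sqrt(2)*a + 16*sqrt(2)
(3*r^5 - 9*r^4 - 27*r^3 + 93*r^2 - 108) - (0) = 3*r^5 - 9*r^4 - 27*r^3 + 93*r^2 - 108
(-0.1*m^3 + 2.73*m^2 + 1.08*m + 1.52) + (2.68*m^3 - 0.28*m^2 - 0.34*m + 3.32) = 2.58*m^3 + 2.45*m^2 + 0.74*m + 4.84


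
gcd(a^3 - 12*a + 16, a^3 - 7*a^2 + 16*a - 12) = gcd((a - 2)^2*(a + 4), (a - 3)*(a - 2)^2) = a^2 - 4*a + 4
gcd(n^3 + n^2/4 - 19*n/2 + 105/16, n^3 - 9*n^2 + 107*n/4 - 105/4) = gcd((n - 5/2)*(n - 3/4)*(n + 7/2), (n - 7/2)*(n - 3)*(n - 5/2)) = n - 5/2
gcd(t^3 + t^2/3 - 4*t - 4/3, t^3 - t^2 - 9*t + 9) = 1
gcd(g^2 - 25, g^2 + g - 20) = g + 5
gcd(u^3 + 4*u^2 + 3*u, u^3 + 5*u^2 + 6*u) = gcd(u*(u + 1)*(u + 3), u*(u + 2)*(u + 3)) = u^2 + 3*u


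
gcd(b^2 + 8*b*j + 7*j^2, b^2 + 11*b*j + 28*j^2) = b + 7*j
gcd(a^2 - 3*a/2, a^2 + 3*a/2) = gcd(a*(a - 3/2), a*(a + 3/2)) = a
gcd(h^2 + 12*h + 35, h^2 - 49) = h + 7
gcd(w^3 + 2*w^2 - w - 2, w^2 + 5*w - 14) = 1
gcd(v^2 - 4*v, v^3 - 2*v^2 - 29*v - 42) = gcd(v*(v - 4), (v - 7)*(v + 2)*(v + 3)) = 1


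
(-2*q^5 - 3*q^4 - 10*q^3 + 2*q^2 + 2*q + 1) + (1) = -2*q^5 - 3*q^4 - 10*q^3 + 2*q^2 + 2*q + 2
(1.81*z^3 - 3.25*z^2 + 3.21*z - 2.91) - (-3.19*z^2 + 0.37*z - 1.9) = 1.81*z^3 - 0.0600000000000001*z^2 + 2.84*z - 1.01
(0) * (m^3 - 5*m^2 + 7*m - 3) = 0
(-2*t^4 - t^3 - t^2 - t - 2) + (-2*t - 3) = -2*t^4 - t^3 - t^2 - 3*t - 5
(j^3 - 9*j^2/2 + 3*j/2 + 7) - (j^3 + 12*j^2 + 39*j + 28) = -33*j^2/2 - 75*j/2 - 21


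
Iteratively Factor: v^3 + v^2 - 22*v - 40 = (v + 2)*(v^2 - v - 20) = (v - 5)*(v + 2)*(v + 4)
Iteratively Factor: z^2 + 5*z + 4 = (z + 4)*(z + 1)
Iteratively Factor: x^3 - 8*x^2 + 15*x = (x - 3)*(x^2 - 5*x) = (x - 5)*(x - 3)*(x)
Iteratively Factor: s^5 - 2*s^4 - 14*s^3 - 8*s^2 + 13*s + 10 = (s + 1)*(s^4 - 3*s^3 - 11*s^2 + 3*s + 10) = (s + 1)*(s + 2)*(s^3 - 5*s^2 - s + 5) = (s - 5)*(s + 1)*(s + 2)*(s^2 - 1) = (s - 5)*(s + 1)^2*(s + 2)*(s - 1)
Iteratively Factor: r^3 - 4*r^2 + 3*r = (r)*(r^2 - 4*r + 3) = r*(r - 1)*(r - 3)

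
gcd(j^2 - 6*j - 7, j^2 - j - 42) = j - 7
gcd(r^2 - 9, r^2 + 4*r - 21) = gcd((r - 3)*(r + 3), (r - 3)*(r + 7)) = r - 3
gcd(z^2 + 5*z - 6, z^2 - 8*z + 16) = 1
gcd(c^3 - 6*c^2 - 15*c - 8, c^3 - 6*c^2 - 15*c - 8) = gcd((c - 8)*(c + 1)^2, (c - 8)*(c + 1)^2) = c^3 - 6*c^2 - 15*c - 8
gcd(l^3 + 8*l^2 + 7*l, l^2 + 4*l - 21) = l + 7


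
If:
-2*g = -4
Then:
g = 2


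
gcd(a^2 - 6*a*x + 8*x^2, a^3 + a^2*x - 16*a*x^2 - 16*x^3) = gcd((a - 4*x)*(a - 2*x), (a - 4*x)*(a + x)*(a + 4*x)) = -a + 4*x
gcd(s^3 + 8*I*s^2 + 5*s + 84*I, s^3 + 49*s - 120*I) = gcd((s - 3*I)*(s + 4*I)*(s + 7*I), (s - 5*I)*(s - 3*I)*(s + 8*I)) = s - 3*I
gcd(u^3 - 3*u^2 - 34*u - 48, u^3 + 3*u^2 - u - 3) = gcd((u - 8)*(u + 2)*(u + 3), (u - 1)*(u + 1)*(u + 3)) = u + 3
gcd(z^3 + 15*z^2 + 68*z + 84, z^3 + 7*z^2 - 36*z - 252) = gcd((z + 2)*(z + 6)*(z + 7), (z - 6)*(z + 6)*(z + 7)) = z^2 + 13*z + 42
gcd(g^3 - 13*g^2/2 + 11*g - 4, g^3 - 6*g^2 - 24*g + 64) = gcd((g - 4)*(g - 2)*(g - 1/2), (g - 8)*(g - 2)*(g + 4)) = g - 2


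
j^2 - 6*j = j*(j - 6)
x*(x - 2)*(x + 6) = x^3 + 4*x^2 - 12*x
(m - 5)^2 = m^2 - 10*m + 25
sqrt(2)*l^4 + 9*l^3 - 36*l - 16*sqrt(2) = (l - 2)*(l + 2)*(l + 4*sqrt(2))*(sqrt(2)*l + 1)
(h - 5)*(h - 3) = h^2 - 8*h + 15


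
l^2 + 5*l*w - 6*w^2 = (l - w)*(l + 6*w)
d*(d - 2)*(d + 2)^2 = d^4 + 2*d^3 - 4*d^2 - 8*d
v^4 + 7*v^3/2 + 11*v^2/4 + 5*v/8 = v*(v + 1/2)^2*(v + 5/2)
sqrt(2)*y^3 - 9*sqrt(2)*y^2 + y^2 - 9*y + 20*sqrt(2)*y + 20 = (y - 5)*(y - 4)*(sqrt(2)*y + 1)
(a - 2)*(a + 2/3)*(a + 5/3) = a^3 + a^2/3 - 32*a/9 - 20/9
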